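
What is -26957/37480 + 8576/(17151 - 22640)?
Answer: -469395453/205727720 ≈ -2.2816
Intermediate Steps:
-26957/37480 + 8576/(17151 - 22640) = -26957*1/37480 + 8576/(-5489) = -26957/37480 + 8576*(-1/5489) = -26957/37480 - 8576/5489 = -469395453/205727720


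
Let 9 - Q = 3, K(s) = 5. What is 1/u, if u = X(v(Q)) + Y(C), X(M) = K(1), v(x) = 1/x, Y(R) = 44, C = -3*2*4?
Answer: 1/49 ≈ 0.020408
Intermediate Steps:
C = -24 (C = -6*4 = -24)
Q = 6 (Q = 9 - 1*3 = 9 - 3 = 6)
X(M) = 5
u = 49 (u = 5 + 44 = 49)
1/u = 1/49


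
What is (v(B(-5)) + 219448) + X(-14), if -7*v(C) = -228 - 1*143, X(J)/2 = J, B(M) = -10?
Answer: 219473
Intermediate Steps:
X(J) = 2*J
v(C) = 53 (v(C) = -(-228 - 1*143)/7 = -(-228 - 143)/7 = -1/7*(-371) = 53)
(v(B(-5)) + 219448) + X(-14) = (53 + 219448) + 2*(-14) = 219501 - 28 = 219473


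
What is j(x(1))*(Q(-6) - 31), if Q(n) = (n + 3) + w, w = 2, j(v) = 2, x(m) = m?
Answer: -64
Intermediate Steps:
Q(n) = 5 + n (Q(n) = (n + 3) + 2 = (3 + n) + 2 = 5 + n)
j(x(1))*(Q(-6) - 31) = 2*((5 - 6) - 31) = 2*(-1 - 31) = 2*(-32) = -64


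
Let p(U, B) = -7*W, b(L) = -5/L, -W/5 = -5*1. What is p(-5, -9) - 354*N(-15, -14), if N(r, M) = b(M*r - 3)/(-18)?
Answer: -108970/621 ≈ -175.48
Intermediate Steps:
W = 25 (W = -(-25) = -5*(-5) = 25)
N(r, M) = 5/(18*(-3 + M*r)) (N(r, M) = -5/(M*r - 3)/(-18) = -5/(-3 + M*r)*(-1/18) = 5/(18*(-3 + M*r)))
p(U, B) = -175 (p(U, B) = -7*25 = -175)
p(-5, -9) - 354*N(-15, -14) = -175 - 295/(3*(-3 - 14*(-15))) = -175 - 295/(3*(-3 + 210)) = -175 - 295/(3*207) = -175 - 354*5/3726 = -175 - 295/621 = -108970/621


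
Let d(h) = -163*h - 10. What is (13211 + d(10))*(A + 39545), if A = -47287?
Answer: -89582682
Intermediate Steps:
d(h) = -10 - 163*h
(13211 + d(10))*(A + 39545) = (13211 + (-10 - 163*10))*(-47287 + 39545) = (13211 + (-10 - 1630))*(-7742) = (13211 - 1640)*(-7742) = 11571*(-7742) = -89582682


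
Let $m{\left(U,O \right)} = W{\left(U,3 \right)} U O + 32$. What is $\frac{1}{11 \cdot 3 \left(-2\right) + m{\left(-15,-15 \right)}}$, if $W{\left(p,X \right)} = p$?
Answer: $- \frac{1}{3409} \approx -0.00029334$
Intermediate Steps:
$m{\left(U,O \right)} = 32 + O U^{2}$ ($m{\left(U,O \right)} = U U O + 32 = U^{2} O + 32 = O U^{2} + 32 = 32 + O U^{2}$)
$\frac{1}{11 \cdot 3 \left(-2\right) + m{\left(-15,-15 \right)}} = \frac{1}{11 \cdot 3 \left(-2\right) + \left(32 - 15 \left(-15\right)^{2}\right)} = \frac{1}{33 \left(-2\right) + \left(32 - 3375\right)} = \frac{1}{-66 + \left(32 - 3375\right)} = \frac{1}{-66 - 3343} = \frac{1}{-3409} = - \frac{1}{3409}$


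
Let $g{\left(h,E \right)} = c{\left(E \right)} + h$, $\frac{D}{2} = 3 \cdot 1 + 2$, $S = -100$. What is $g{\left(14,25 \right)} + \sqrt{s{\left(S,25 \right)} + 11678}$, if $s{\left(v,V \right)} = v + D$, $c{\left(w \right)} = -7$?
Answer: $7 + 2 \sqrt{2897} \approx 114.65$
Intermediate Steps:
$D = 10$ ($D = 2 \left(3 \cdot 1 + 2\right) = 2 \left(3 + 2\right) = 2 \cdot 5 = 10$)
$s{\left(v,V \right)} = 10 + v$ ($s{\left(v,V \right)} = v + 10 = 10 + v$)
$g{\left(h,E \right)} = -7 + h$
$g{\left(14,25 \right)} + \sqrt{s{\left(S,25 \right)} + 11678} = \left(-7 + 14\right) + \sqrt{\left(10 - 100\right) + 11678} = 7 + \sqrt{-90 + 11678} = 7 + \sqrt{11588} = 7 + 2 \sqrt{2897}$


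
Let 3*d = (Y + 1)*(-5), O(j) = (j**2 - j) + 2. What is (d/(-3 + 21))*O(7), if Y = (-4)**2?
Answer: -1870/27 ≈ -69.259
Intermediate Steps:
O(j) = 2 + j**2 - j
Y = 16
d = -85/3 (d = ((16 + 1)*(-5))/3 = (17*(-5))/3 = (1/3)*(-85) = -85/3 ≈ -28.333)
(d/(-3 + 21))*O(7) = (-85/(3*(-3 + 21)))*(2 + 7**2 - 1*7) = (-85/3/18)*(2 + 49 - 7) = -85/3*1/18*44 = -85/54*44 = -1870/27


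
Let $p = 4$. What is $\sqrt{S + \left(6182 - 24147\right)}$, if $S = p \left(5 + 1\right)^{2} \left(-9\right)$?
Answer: $i \sqrt{19261} \approx 138.78 i$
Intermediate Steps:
$S = -1296$ ($S = 4 \left(5 + 1\right)^{2} \left(-9\right) = 4 \cdot 6^{2} \left(-9\right) = 4 \cdot 36 \left(-9\right) = 144 \left(-9\right) = -1296$)
$\sqrt{S + \left(6182 - 24147\right)} = \sqrt{-1296 + \left(6182 - 24147\right)} = \sqrt{-1296 - 17965} = \sqrt{-19261} = i \sqrt{19261}$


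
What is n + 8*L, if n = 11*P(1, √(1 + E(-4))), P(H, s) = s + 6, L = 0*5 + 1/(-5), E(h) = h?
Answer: 322/5 + 11*I*√3 ≈ 64.4 + 19.053*I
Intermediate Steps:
L = -⅕ (L = 0 - ⅕ = -⅕ ≈ -0.20000)
P(H, s) = 6 + s
n = 66 + 11*I*√3 (n = 11*(6 + √(1 - 4)) = 11*(6 + √(-3)) = 11*(6 + I*√3) = 66 + 11*I*√3 ≈ 66.0 + 19.053*I)
n + 8*L = (66 + 11*I*√3) + 8*(-⅕) = (66 + 11*I*√3) - 8/5 = 322/5 + 11*I*√3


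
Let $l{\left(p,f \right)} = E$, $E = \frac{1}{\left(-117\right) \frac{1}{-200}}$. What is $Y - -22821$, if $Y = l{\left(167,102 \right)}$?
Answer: $\frac{2670257}{117} \approx 22823.0$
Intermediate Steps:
$E = \frac{200}{117}$ ($E = \frac{1}{\left(-117\right) \left(- \frac{1}{200}\right)} = \frac{1}{\frac{117}{200}} = \frac{200}{117} \approx 1.7094$)
$l{\left(p,f \right)} = \frac{200}{117}$
$Y = \frac{200}{117} \approx 1.7094$
$Y - -22821 = \frac{200}{117} - -22821 = \frac{200}{117} + 22821 = \frac{2670257}{117}$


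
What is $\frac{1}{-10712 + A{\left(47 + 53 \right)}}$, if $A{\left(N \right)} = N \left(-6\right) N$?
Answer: $- \frac{1}{70712} \approx -1.4142 \cdot 10^{-5}$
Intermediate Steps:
$A{\left(N \right)} = - 6 N^{2}$ ($A{\left(N \right)} = - 6 N N = - 6 N^{2}$)
$\frac{1}{-10712 + A{\left(47 + 53 \right)}} = \frac{1}{-10712 - 6 \left(47 + 53\right)^{2}} = \frac{1}{-10712 - 6 \cdot 100^{2}} = \frac{1}{-10712 - 60000} = \frac{1}{-70712} = - \frac{1}{70712}$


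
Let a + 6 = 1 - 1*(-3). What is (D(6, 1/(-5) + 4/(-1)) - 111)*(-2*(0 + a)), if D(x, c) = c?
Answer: -2304/5 ≈ -460.80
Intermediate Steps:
a = -2 (a = -6 + (1 - 1*(-3)) = -6 + (1 + 3) = -6 + 4 = -2)
(D(6, 1/(-5) + 4/(-1)) - 111)*(-2*(0 + a)) = ((1/(-5) + 4/(-1)) - 111)*(-2*(0 - 2)) = ((1*(-1/5) + 4*(-1)) - 111)*(-2*(-2)) = ((-1/5 - 4) - 111)*4 = (-21/5 - 111)*4 = -576/5*4 = -2304/5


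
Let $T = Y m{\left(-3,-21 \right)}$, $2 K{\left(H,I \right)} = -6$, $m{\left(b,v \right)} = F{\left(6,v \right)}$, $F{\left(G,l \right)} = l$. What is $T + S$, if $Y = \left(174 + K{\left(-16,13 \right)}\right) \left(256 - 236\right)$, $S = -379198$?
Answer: $-451018$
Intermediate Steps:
$m{\left(b,v \right)} = v$
$K{\left(H,I \right)} = -3$ ($K{\left(H,I \right)} = \frac{1}{2} \left(-6\right) = -3$)
$Y = 3420$ ($Y = \left(174 - 3\right) \left(256 - 236\right) = 171 \cdot 20 = 3420$)
$T = -71820$ ($T = 3420 \left(-21\right) = -71820$)
$T + S = -71820 - 379198 = -451018$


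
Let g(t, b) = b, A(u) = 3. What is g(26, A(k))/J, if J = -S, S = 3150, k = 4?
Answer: -1/1050 ≈ -0.00095238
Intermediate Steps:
J = -3150 (J = -1*3150 = -3150)
g(26, A(k))/J = 3/(-3150) = 3*(-1/3150) = -1/1050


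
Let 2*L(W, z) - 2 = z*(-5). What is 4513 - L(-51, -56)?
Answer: 4372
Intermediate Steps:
L(W, z) = 1 - 5*z/2 (L(W, z) = 1 + (z*(-5))/2 = 1 + (-5*z)/2 = 1 - 5*z/2)
4513 - L(-51, -56) = 4513 - (1 - 5/2*(-56)) = 4513 - (1 + 140) = 4513 - 1*141 = 4513 - 141 = 4372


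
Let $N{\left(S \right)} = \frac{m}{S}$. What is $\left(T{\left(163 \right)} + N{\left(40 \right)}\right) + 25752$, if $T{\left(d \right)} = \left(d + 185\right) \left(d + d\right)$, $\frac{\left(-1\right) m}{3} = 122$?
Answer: $\frac{2783817}{20} \approx 1.3919 \cdot 10^{5}$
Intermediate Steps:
$m = -366$ ($m = \left(-3\right) 122 = -366$)
$T{\left(d \right)} = 2 d \left(185 + d\right)$ ($T{\left(d \right)} = \left(185 + d\right) 2 d = 2 d \left(185 + d\right)$)
$N{\left(S \right)} = - \frac{366}{S}$
$\left(T{\left(163 \right)} + N{\left(40 \right)}\right) + 25752 = \left(2 \cdot 163 \left(185 + 163\right) - \frac{366}{40}\right) + 25752 = \left(2 \cdot 163 \cdot 348 - \frac{183}{20}\right) + 25752 = \left(113448 - \frac{183}{20}\right) + 25752 = \frac{2268777}{20} + 25752 = \frac{2783817}{20}$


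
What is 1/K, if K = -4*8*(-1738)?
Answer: 1/55616 ≈ 1.7980e-5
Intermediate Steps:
K = 55616 (K = -32*(-1738) = 55616)
1/K = 1/55616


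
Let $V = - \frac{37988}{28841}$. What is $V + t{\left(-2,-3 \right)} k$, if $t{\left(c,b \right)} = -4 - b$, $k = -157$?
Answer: $\frac{4490049}{28841} \approx 155.68$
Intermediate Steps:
$V = - \frac{37988}{28841}$ ($V = \left(-37988\right) \frac{1}{28841} = - \frac{37988}{28841} \approx -1.3172$)
$V + t{\left(-2,-3 \right)} k = - \frac{37988}{28841} + \left(-4 - -3\right) \left(-157\right) = - \frac{37988}{28841} + \left(-4 + 3\right) \left(-157\right) = - \frac{37988}{28841} - -157 = - \frac{37988}{28841} + 157 = \frac{4490049}{28841}$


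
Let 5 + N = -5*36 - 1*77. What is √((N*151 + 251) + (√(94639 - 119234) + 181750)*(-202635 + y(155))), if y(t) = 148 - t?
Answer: √(-36830222811 - 202642*I*√24595) ≈ 82.8 - 1.9191e+5*I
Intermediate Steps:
N = -262 (N = -5 + (-5*36 - 1*77) = -5 + (-180 - 77) = -5 - 257 = -262)
√((N*151 + 251) + (√(94639 - 119234) + 181750)*(-202635 + y(155))) = √((-262*151 + 251) + (√(94639 - 119234) + 181750)*(-202635 + (148 - 1*155))) = √((-39562 + 251) + (√(-24595) + 181750)*(-202635 + (148 - 155))) = √(-39311 + (I*√24595 + 181750)*(-202635 - 7)) = √(-39311 + (181750 + I*√24595)*(-202642)) = √(-39311 + (-36830183500 - 202642*I*√24595)) = √(-36830222811 - 202642*I*√24595)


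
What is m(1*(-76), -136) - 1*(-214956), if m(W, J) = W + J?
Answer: 214744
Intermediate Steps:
m(W, J) = J + W
m(1*(-76), -136) - 1*(-214956) = (-136 + 1*(-76)) - 1*(-214956) = (-136 - 76) + 214956 = -212 + 214956 = 214744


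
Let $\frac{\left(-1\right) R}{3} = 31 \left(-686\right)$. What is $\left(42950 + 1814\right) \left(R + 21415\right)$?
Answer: $3814474732$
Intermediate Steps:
$R = 63798$ ($R = - 3 \cdot 31 \left(-686\right) = \left(-3\right) \left(-21266\right) = 63798$)
$\left(42950 + 1814\right) \left(R + 21415\right) = \left(42950 + 1814\right) \left(63798 + 21415\right) = 44764 \cdot 85213 = 3814474732$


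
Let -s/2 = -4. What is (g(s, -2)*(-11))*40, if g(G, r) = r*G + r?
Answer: 7920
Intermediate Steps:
s = 8 (s = -2*(-4) = 8)
g(G, r) = r + G*r (g(G, r) = G*r + r = r + G*r)
(g(s, -2)*(-11))*40 = (-2*(1 + 8)*(-11))*40 = (-2*9*(-11))*40 = -18*(-11)*40 = 198*40 = 7920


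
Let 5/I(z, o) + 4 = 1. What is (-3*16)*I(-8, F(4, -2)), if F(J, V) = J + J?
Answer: 80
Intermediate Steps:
F(J, V) = 2*J
I(z, o) = -5/3 (I(z, o) = 5/(-4 + 1) = 5/(-3) = 5*(-⅓) = -5/3)
(-3*16)*I(-8, F(4, -2)) = -3*16*(-5/3) = -48*(-5/3) = 80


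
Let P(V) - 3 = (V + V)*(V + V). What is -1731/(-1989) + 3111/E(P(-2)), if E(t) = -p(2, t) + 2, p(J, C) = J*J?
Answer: -2061439/1326 ≈ -1554.6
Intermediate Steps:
p(J, C) = J²
P(V) = 3 + 4*V² (P(V) = 3 + (V + V)*(V + V) = 3 + (2*V)*(2*V) = 3 + 4*V²)
E(t) = -2 (E(t) = -1*2² + 2 = -1*4 + 2 = -4 + 2 = -2)
-1731/(-1989) + 3111/E(P(-2)) = -1731/(-1989) + 3111/(-2) = -1731*(-1/1989) + 3111*(-½) = 577/663 - 3111/2 = -2061439/1326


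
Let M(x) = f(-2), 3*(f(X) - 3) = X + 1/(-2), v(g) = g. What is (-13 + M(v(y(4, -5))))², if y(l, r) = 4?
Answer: 4225/36 ≈ 117.36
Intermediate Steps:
f(X) = 17/6 + X/3 (f(X) = 3 + (X + 1/(-2))/3 = 3 + (X - ½)/3 = 3 + (-½ + X)/3 = 3 + (-⅙ + X/3) = 17/6 + X/3)
M(x) = 13/6 (M(x) = 17/6 + (⅓)*(-2) = 17/6 - ⅔ = 13/6)
(-13 + M(v(y(4, -5))))² = (-13 + 13/6)² = (-65/6)² = 4225/36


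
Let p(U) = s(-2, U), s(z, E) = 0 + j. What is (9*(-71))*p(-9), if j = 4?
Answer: -2556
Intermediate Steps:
s(z, E) = 4 (s(z, E) = 0 + 4 = 4)
p(U) = 4
(9*(-71))*p(-9) = (9*(-71))*4 = -639*4 = -2556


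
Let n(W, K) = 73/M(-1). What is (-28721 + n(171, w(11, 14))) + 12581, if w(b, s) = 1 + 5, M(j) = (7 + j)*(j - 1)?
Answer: -193753/12 ≈ -16146.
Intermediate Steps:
M(j) = (-1 + j)*(7 + j) (M(j) = (7 + j)*(-1 + j) = (-1 + j)*(7 + j))
w(b, s) = 6
n(W, K) = -73/12 (n(W, K) = 73/(-7 + (-1)**2 + 6*(-1)) = 73/(-7 + 1 - 6) = 73/(-12) = 73*(-1/12) = -73/12)
(-28721 + n(171, w(11, 14))) + 12581 = (-28721 - 73/12) + 12581 = -344725/12 + 12581 = -193753/12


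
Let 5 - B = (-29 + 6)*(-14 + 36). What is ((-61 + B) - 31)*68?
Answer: 28492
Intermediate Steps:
B = 511 (B = 5 - (-29 + 6)*(-14 + 36) = 5 - (-23)*22 = 5 - 1*(-506) = 5 + 506 = 511)
((-61 + B) - 31)*68 = ((-61 + 511) - 31)*68 = (450 - 31)*68 = 419*68 = 28492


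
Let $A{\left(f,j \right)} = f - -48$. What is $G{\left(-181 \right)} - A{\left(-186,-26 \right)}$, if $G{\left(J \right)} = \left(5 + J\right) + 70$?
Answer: $32$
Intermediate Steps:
$A{\left(f,j \right)} = 48 + f$ ($A{\left(f,j \right)} = f + 48 = 48 + f$)
$G{\left(J \right)} = 75 + J$
$G{\left(-181 \right)} - A{\left(-186,-26 \right)} = \left(75 - 181\right) - \left(48 - 186\right) = -106 - -138 = -106 + 138 = 32$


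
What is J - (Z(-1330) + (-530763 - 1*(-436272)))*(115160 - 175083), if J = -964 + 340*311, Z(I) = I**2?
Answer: 100335715283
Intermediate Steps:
J = 104776 (J = -964 + 105740 = 104776)
J - (Z(-1330) + (-530763 - 1*(-436272)))*(115160 - 175083) = 104776 - ((-1330)**2 + (-530763 - 1*(-436272)))*(115160 - 175083) = 104776 - (1768900 + (-530763 + 436272))*(-59923) = 104776 - (1768900 - 94491)*(-59923) = 104776 - 1674409*(-59923) = 104776 - 1*(-100335610507) = 104776 + 100335610507 = 100335715283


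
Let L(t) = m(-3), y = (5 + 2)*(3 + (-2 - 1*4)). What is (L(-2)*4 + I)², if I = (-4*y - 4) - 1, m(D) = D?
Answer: 4489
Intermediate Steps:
y = -21 (y = 7*(3 + (-2 - 4)) = 7*(3 - 6) = 7*(-3) = -21)
L(t) = -3
I = 79 (I = (-4*(-21) - 4) - 1 = (84 - 4) - 1 = 80 - 1 = 79)
(L(-2)*4 + I)² = (-3*4 + 79)² = (-12 + 79)² = 67² = 4489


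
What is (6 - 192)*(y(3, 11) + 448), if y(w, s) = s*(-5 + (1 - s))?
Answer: -52638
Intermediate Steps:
y(w, s) = s*(-4 - s)
(6 - 192)*(y(3, 11) + 448) = (6 - 192)*(-1*11*(4 + 11) + 448) = -186*(-1*11*15 + 448) = -186*(-165 + 448) = -186*283 = -52638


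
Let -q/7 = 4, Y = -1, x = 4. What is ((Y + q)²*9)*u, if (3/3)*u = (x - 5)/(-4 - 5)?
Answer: 841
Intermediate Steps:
q = -28 (q = -7*4 = -28)
u = ⅑ (u = (4 - 5)/(-4 - 5) = -1/(-9) = -1*(-⅑) = ⅑ ≈ 0.11111)
((Y + q)²*9)*u = ((-1 - 28)²*9)*(⅑) = ((-29)²*9)*(⅑) = (841*9)*(⅑) = 7569*(⅑) = 841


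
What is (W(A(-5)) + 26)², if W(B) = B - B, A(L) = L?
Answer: 676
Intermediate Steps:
W(B) = 0
(W(A(-5)) + 26)² = (0 + 26)² = 26² = 676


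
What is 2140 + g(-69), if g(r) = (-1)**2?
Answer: 2141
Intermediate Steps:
g(r) = 1
2140 + g(-69) = 2140 + 1 = 2141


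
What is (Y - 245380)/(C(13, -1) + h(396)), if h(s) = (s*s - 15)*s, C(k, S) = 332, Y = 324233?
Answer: 78853/62093528 ≈ 0.0012699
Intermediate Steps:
h(s) = s*(-15 + s²) (h(s) = (s² - 15)*s = (-15 + s²)*s = s*(-15 + s²))
(Y - 245380)/(C(13, -1) + h(396)) = (324233 - 245380)/(332 + 396*(-15 + 396²)) = 78853/(332 + 396*(-15 + 156816)) = 78853/(332 + 396*156801) = 78853/(332 + 62093196) = 78853/62093528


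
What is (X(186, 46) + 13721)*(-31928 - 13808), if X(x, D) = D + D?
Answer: -631751368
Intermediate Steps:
X(x, D) = 2*D
(X(186, 46) + 13721)*(-31928 - 13808) = (2*46 + 13721)*(-31928 - 13808) = (92 + 13721)*(-45736) = 13813*(-45736) = -631751368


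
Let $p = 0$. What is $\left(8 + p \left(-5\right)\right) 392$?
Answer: $3136$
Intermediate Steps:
$\left(8 + p \left(-5\right)\right) 392 = \left(8 + 0 \left(-5\right)\right) 392 = \left(8 + 0\right) 392 = 8 \cdot 392 = 3136$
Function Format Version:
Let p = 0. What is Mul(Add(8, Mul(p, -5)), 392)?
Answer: 3136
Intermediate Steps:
Mul(Add(8, Mul(p, -5)), 392) = Mul(Add(8, Mul(0, -5)), 392) = Mul(Add(8, 0), 392) = Mul(8, 392) = 3136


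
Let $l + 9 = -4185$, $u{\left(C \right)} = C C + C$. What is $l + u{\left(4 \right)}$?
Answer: $-4174$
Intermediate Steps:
$u{\left(C \right)} = C + C^{2}$ ($u{\left(C \right)} = C^{2} + C = C + C^{2}$)
$l = -4194$ ($l = -9 - 4185 = -4194$)
$l + u{\left(4 \right)} = -4194 + 4 \left(1 + 4\right) = -4194 + 4 \cdot 5 = -4194 + 20 = -4174$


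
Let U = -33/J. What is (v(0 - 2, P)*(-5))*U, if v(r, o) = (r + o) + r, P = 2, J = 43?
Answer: -330/43 ≈ -7.6744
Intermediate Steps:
v(r, o) = o + 2*r (v(r, o) = (o + r) + r = o + 2*r)
U = -33/43 ≈ -0.76744
(v(0 - 2, P)*(-5))*U = ((2 + 2*(0 - 2))*(-5))*(-33/43) = ((2 + 2*(-2))*(-5))*(-33/43) = ((2 - 4)*(-5))*(-33/43) = -2*(-5)*(-33/43) = 10*(-33/43) = -330/43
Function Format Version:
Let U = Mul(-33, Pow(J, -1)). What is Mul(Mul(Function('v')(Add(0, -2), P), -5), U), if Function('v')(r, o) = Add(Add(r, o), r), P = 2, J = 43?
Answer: Rational(-330, 43) ≈ -7.6744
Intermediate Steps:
Function('v')(r, o) = Add(o, Mul(2, r)) (Function('v')(r, o) = Add(Add(o, r), r) = Add(o, Mul(2, r)))
U = Rational(-33, 43) (U = Mul(-33, Pow(43, -1)) = Mul(-33, Rational(1, 43)) = Rational(-33, 43) ≈ -0.76744)
Mul(Mul(Function('v')(Add(0, -2), P), -5), U) = Mul(Mul(Add(2, Mul(2, Add(0, -2))), -5), Rational(-33, 43)) = Mul(Mul(Add(2, Mul(2, -2)), -5), Rational(-33, 43)) = Mul(Mul(Add(2, -4), -5), Rational(-33, 43)) = Mul(Mul(-2, -5), Rational(-33, 43)) = Mul(10, Rational(-33, 43)) = Rational(-330, 43)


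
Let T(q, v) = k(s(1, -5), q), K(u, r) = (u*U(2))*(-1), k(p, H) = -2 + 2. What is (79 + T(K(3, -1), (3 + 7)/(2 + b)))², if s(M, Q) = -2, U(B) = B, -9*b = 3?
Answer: 6241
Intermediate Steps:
b = -⅓ (b = -⅑*3 = -⅓ ≈ -0.33333)
k(p, H) = 0
K(u, r) = -2*u (K(u, r) = (u*2)*(-1) = (2*u)*(-1) = -2*u)
T(q, v) = 0
(79 + T(K(3, -1), (3 + 7)/(2 + b)))² = (79 + 0)² = 79² = 6241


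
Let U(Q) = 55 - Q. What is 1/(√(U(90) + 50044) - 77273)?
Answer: -77273/5971066520 - √50009/5971066520 ≈ -1.2979e-5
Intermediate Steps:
1/(√(U(90) + 50044) - 77273) = 1/(√((55 - 1*90) + 50044) - 77273) = 1/(√((55 - 90) + 50044) - 77273) = 1/(√(-35 + 50044) - 77273) = 1/(√50009 - 77273) = 1/(-77273 + √50009)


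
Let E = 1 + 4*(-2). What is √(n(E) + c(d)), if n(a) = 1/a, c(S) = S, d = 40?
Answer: 3*√217/7 ≈ 6.3132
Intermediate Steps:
E = -7 (E = 1 - 8 = -7)
√(n(E) + c(d)) = √(1/(-7) + 40) = √(-⅐ + 40) = √(279/7) = 3*√217/7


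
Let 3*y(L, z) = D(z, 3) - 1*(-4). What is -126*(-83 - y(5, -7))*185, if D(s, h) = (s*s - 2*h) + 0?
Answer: 2299920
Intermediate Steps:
D(s, h) = s**2 - 2*h (D(s, h) = (s**2 - 2*h) + 0 = s**2 - 2*h)
y(L, z) = -2/3 + z**2/3 (y(L, z) = ((z**2 - 2*3) - 1*(-4))/3 = ((z**2 - 6) + 4)/3 = ((-6 + z**2) + 4)/3 = (-2 + z**2)/3 = -2/3 + z**2/3)
-126*(-83 - y(5, -7))*185 = -126*(-83 - (-2/3 + (1/3)*(-7)**2))*185 = -126*(-83 - (-2/3 + (1/3)*49))*185 = -126*(-83 - (-2/3 + 49/3))*185 = -126*(-83 - 1*47/3)*185 = -126*(-83 - 47/3)*185 = -126*(-296/3)*185 = 12432*185 = 2299920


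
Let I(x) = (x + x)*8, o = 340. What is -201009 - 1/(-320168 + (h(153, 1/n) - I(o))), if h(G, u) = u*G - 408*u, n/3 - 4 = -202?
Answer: -12959110331493/64470299 ≈ -2.0101e+5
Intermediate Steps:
n = -594 (n = 12 + 3*(-202) = 12 - 606 = -594)
h(G, u) = -408*u + G*u (h(G, u) = G*u - 408*u = -408*u + G*u)
I(x) = 16*x (I(x) = (2*x)*8 = 16*x)
-201009 - 1/(-320168 + (h(153, 1/n) - I(o))) = -201009 - 1/(-320168 + ((-408 + 153)/(-594) - 16*340)) = -201009 - 1/(-320168 + (-1/594*(-255) - 1*5440)) = -201009 - 1/(-320168 + (85/198 - 5440)) = -201009 - 1/(-320168 - 1077035/198) = -201009 - 1/(-64470299/198) = -201009 - 1*(-198/64470299) = -201009 + 198/64470299 = -12959110331493/64470299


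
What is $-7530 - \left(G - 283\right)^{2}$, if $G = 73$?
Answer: $-51630$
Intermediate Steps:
$-7530 - \left(G - 283\right)^{2} = -7530 - \left(73 - 283\right)^{2} = -7530 - \left(-210\right)^{2} = -7530 - 44100 = -51630$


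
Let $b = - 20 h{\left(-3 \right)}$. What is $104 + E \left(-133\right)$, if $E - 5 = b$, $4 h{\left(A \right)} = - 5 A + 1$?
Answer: $10079$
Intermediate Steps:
$h{\left(A \right)} = \frac{1}{4} - \frac{5 A}{4}$ ($h{\left(A \right)} = \frac{- 5 A + 1}{4} = \frac{1 - 5 A}{4} = \frac{1}{4} - \frac{5 A}{4}$)
$b = -80$ ($b = - 20 \left(\frac{1}{4} - - \frac{15}{4}\right) = - 20 \left(\frac{1}{4} + \frac{15}{4}\right) = \left(-20\right) 4 = -80$)
$E = -75$ ($E = 5 - 80 = -75$)
$104 + E \left(-133\right) = 104 - -9975 = 104 + 9975 = 10079$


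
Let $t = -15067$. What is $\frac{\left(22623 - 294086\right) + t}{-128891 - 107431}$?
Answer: $\frac{47755}{39387} \approx 1.2125$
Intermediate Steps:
$\frac{\left(22623 - 294086\right) + t}{-128891 - 107431} = \frac{\left(22623 - 294086\right) - 15067}{-128891 - 107431} = \frac{-271463 - 15067}{-128891 - 107431} = - \frac{286530}{-236322} = \left(-286530\right) \left(- \frac{1}{236322}\right) = \frac{47755}{39387}$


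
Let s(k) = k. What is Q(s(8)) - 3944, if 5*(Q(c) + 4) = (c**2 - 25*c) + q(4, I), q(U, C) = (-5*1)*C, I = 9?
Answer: -19921/5 ≈ -3984.2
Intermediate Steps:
q(U, C) = -5*C
Q(c) = -13 - 5*c + c**2/5 (Q(c) = -4 + ((c**2 - 25*c) - 5*9)/5 = -4 + ((c**2 - 25*c) - 45)/5 = -4 + (-45 + c**2 - 25*c)/5 = -4 + (-9 - 5*c + c**2/5) = -13 - 5*c + c**2/5)
Q(s(8)) - 3944 = (-13 - 5*8 + (1/5)*8**2) - 3944 = (-13 - 40 + (1/5)*64) - 3944 = (-13 - 40 + 64/5) - 3944 = -201/5 - 3944 = -19921/5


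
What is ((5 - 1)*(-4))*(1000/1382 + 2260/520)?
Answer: -728664/8983 ≈ -81.116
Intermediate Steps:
((5 - 1)*(-4))*(1000/1382 + 2260/520) = (4*(-4))*(1000*(1/1382) + 2260*(1/520)) = -16*(500/691 + 113/26) = -16*91083/17966 = -728664/8983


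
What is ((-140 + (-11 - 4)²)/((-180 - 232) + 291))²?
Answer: 7225/14641 ≈ 0.49348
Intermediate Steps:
((-140 + (-11 - 4)²)/((-180 - 232) + 291))² = ((-140 + (-15)²)/(-412 + 291))² = ((-140 + 225)/(-121))² = (85*(-1/121))² = (-85/121)² = 7225/14641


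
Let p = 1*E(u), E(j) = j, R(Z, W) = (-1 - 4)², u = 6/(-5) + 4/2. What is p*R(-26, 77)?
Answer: 20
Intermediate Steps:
u = ⅘ (u = 6*(-⅕) + 4*(½) = -6/5 + 2 = ⅘ ≈ 0.80000)
R(Z, W) = 25 (R(Z, W) = (-5)² = 25)
p = ⅘ (p = 1*(⅘) = ⅘ ≈ 0.80000)
p*R(-26, 77) = (⅘)*25 = 20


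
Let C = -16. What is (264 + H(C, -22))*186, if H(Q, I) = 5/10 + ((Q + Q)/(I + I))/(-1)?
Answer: 539679/11 ≈ 49062.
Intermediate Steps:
H(Q, I) = 1/2 - Q/I (H(Q, I) = 5*(1/10) + ((2*Q)/((2*I)))*(-1) = 1/2 + ((2*Q)*(1/(2*I)))*(-1) = 1/2 + (Q/I)*(-1) = 1/2 - Q/I)
(264 + H(C, -22))*186 = (264 + ((1/2)*(-22) - 1*(-16))/(-22))*186 = (264 - (-11 + 16)/22)*186 = (264 - 1/22*5)*186 = (264 - 5/22)*186 = (5803/22)*186 = 539679/11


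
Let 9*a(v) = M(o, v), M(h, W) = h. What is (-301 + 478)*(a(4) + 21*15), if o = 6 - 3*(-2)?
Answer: 55991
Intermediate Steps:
o = 12 (o = 6 + 6 = 12)
a(v) = 4/3 (a(v) = (1/9)*12 = 4/3)
(-301 + 478)*(a(4) + 21*15) = (-301 + 478)*(4/3 + 21*15) = 177*(4/3 + 315) = 177*(949/3) = 55991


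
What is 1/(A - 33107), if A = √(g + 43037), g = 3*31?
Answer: -33107/1096030319 - √43130/1096030319 ≈ -3.0396e-5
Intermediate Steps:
g = 93
A = √43130 (A = √(93 + 43037) = √43130 ≈ 207.68)
1/(A - 33107) = 1/(√43130 - 33107) = 1/(-33107 + √43130)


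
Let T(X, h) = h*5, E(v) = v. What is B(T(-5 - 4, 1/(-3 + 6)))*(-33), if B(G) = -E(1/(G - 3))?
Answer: -99/4 ≈ -24.750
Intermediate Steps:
T(X, h) = 5*h
B(G) = -1/(-3 + G) (B(G) = -1/(G - 3) = -1/(-3 + G))
B(T(-5 - 4, 1/(-3 + 6)))*(-33) = -1/(-3 + 5/(-3 + 6))*(-33) = -1/(-3 + 5/3)*(-33) = -1/(-4/3)*(-33) = -1*(-¾)*(-33) = (¾)*(-33) = -99/4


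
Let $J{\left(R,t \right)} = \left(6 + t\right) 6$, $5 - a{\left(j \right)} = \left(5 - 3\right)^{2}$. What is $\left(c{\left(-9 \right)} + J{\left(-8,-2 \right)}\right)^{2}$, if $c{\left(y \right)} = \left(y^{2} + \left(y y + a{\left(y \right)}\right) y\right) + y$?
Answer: $412164$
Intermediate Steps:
$a{\left(j \right)} = 1$ ($a{\left(j \right)} = 5 - \left(5 - 3\right)^{2} = 5 - 2^{2} = 5 - 4 = 1$)
$J{\left(R,t \right)} = 36 + 6 t$
$c{\left(y \right)} = y + y^{2} + y \left(1 + y^{2}\right)$ ($c{\left(y \right)} = \left(y^{2} + \left(y y + 1\right) y\right) + y = \left(y^{2} + \left(y^{2} + 1\right) y\right) + y = \left(y^{2} + \left(1 + y^{2}\right) y\right) + y = \left(y^{2} + y \left(1 + y^{2}\right)\right) + y = y + y^{2} + y \left(1 + y^{2}\right)$)
$\left(c{\left(-9 \right)} + J{\left(-8,-2 \right)}\right)^{2} = \left(- 9 \left(2 - 9 + \left(-9\right)^{2}\right) + \left(36 + 6 \left(-2\right)\right)\right)^{2} = \left(- 9 \left(2 - 9 + 81\right) + \left(36 - 12\right)\right)^{2} = \left(\left(-9\right) 74 + 24\right)^{2} = \left(-666 + 24\right)^{2} = \left(-642\right)^{2} = 412164$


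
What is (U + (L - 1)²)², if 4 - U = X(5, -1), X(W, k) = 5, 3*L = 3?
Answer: 1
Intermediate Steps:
L = 1 (L = (⅓)*3 = 1)
U = -1 (U = 4 - 1*5 = 4 - 5 = -1)
(U + (L - 1)²)² = (-1 + (1 - 1)²)² = (-1 + 0²)² = (-1 + 0)² = (-1)² = 1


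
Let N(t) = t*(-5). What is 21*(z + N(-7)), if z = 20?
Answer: 1155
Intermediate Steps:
N(t) = -5*t
21*(z + N(-7)) = 21*(20 - 5*(-7)) = 21*(20 + 35) = 21*55 = 1155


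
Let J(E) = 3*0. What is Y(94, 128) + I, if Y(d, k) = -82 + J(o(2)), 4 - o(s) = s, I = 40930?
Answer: 40848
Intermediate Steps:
o(s) = 4 - s
J(E) = 0
Y(d, k) = -82 (Y(d, k) = -82 + 0 = -82)
Y(94, 128) + I = -82 + 40930 = 40848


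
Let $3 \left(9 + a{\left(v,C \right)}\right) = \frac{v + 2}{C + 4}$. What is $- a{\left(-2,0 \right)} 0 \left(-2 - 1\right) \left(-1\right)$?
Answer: $0$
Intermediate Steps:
$a{\left(v,C \right)} = -9 + \frac{2 + v}{3 \left(4 + C\right)}$ ($a{\left(v,C \right)} = -9 + \frac{\left(v + 2\right) \frac{1}{C + 4}}{3} = -9 + \frac{\left(2 + v\right) \frac{1}{4 + C}}{3} = -9 + \frac{\frac{1}{4 + C} \left(2 + v\right)}{3} = -9 + \frac{2 + v}{3 \left(4 + C\right)}$)
$- a{\left(-2,0 \right)} 0 \left(-2 - 1\right) \left(-1\right) = - \frac{-106 - 2 - 0}{3 \left(4 + 0\right)} 0 \left(-2 - 1\right) \left(-1\right) = - \frac{-106 - 2 + 0}{3 \cdot 4} \cdot 0 \left(\left(-3\right) \left(-1\right)\right) = - \frac{-108}{3 \cdot 4} \cdot 0 \cdot 3 = \left(-1\right) \left(-9\right) 0 \cdot 3 = 9 \cdot 0 \cdot 3 = 0 \cdot 3 = 0$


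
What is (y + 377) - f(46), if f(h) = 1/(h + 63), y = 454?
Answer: 90578/109 ≈ 830.99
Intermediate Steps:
f(h) = 1/(63 + h)
(y + 377) - f(46) = (454 + 377) - 1/(63 + 46) = 831 - 1/109 = 90578/109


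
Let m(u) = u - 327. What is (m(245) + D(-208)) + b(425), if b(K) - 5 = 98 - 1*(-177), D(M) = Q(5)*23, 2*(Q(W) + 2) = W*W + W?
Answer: 497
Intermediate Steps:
Q(W) = -2 + W/2 + W²/2 (Q(W) = -2 + (W*W + W)/2 = -2 + (W² + W)/2 = -2 + (W + W²)/2 = -2 + (W/2 + W²/2) = -2 + W/2 + W²/2)
D(M) = 299 (D(M) = (-2 + (½)*5 + (½)*5²)*23 = (-2 + 5/2 + (½)*25)*23 = (-2 + 5/2 + 25/2)*23 = 13*23 = 299)
m(u) = -327 + u
b(K) = 280 (b(K) = 5 + (98 - 1*(-177)) = 5 + (98 + 177) = 5 + 275 = 280)
(m(245) + D(-208)) + b(425) = ((-327 + 245) + 299) + 280 = (-82 + 299) + 280 = 217 + 280 = 497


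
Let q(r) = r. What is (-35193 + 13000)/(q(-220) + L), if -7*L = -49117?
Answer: -155351/47577 ≈ -3.2653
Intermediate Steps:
L = 49117/7 (L = -⅐*(-49117) = 49117/7 ≈ 7016.7)
(-35193 + 13000)/(q(-220) + L) = (-35193 + 13000)/(-220 + 49117/7) = -22193/47577/7 = -22193*7/47577 = -155351/47577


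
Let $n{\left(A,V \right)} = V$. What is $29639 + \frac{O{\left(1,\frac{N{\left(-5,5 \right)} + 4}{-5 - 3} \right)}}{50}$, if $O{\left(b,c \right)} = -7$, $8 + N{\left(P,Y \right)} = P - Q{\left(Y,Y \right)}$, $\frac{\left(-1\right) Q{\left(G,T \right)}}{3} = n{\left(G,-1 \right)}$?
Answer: $\frac{1481943}{50} \approx 29639.0$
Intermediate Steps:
$Q{\left(G,T \right)} = 3$ ($Q{\left(G,T \right)} = \left(-3\right) \left(-1\right) = 3$)
$N{\left(P,Y \right)} = -11 + P$ ($N{\left(P,Y \right)} = -8 + \left(P - 3\right) = -8 + \left(-3 + P\right) = -11 + P$)
$29639 + \frac{O{\left(1,\frac{N{\left(-5,5 \right)} + 4}{-5 - 3} \right)}}{50} = 29639 + \frac{1}{50} \left(-7\right) = 29639 - \frac{7}{50} = \frac{1481943}{50}$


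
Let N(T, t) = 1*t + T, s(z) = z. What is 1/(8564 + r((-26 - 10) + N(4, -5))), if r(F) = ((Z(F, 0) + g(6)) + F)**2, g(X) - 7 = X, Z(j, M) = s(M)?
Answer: 1/9140 ≈ 0.00010941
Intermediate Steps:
Z(j, M) = M
g(X) = 7 + X
N(T, t) = T + t (N(T, t) = t + T = T + t)
r(F) = (13 + F)**2 (r(F) = ((0 + (7 + 6)) + F)**2 = ((0 + 13) + F)**2 = (13 + F)**2)
1/(8564 + r((-26 - 10) + N(4, -5))) = 1/(8564 + (13 + ((-26 - 10) + (4 - 5)))**2) = 1/(8564 + (13 + (-36 - 1))**2) = 1/(8564 + (13 - 37)**2) = 1/(8564 + (-24)**2) = 1/(8564 + 576) = 1/9140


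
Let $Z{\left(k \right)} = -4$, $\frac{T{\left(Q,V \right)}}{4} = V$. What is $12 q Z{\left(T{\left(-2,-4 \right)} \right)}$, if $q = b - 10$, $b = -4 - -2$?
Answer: $576$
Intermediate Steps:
$b = -2$ ($b = -4 + 2 = -2$)
$T{\left(Q,V \right)} = 4 V$
$q = -12$ ($q = -2 - 10 = -12$)
$12 q Z{\left(T{\left(-2,-4 \right)} \right)} = 12 \left(-12\right) \left(-4\right) = \left(-144\right) \left(-4\right) = 576$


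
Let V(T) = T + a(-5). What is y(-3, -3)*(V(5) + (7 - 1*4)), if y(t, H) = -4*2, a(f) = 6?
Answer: -112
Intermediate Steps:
y(t, H) = -8
V(T) = 6 + T (V(T) = T + 6 = 6 + T)
y(-3, -3)*(V(5) + (7 - 1*4)) = -8*((6 + 5) + (7 - 1*4)) = -8*(11 + (7 - 4)) = -8*(11 + 3) = -8*14 = -112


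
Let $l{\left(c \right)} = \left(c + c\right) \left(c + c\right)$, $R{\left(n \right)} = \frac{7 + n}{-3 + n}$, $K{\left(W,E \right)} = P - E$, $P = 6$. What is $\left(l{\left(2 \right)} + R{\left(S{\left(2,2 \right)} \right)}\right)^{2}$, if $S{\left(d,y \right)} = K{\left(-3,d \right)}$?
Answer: $729$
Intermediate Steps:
$K{\left(W,E \right)} = 6 - E$
$S{\left(d,y \right)} = 6 - d$
$R{\left(n \right)} = \frac{7 + n}{-3 + n}$
$l{\left(c \right)} = 4 c^{2}$ ($l{\left(c \right)} = 2 c 2 c = 4 c^{2}$)
$\left(l{\left(2 \right)} + R{\left(S{\left(2,2 \right)} \right)}\right)^{2} = \left(4 \cdot 2^{2} + \frac{7 + \left(6 - 2\right)}{-3 + \left(6 - 2\right)}\right)^{2} = \left(4 \cdot 4 + \frac{7 + \left(6 - 2\right)}{-3 + \left(6 - 2\right)}\right)^{2} = \left(16 + \frac{7 + 4}{-3 + 4}\right)^{2} = \left(16 + 1^{-1} \cdot 11\right)^{2} = \left(16 + 1 \cdot 11\right)^{2} = \left(16 + 11\right)^{2} = 27^{2} = 729$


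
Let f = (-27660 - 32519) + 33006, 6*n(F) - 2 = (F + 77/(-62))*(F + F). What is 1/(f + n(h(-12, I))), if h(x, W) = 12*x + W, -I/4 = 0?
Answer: -93/1878698 ≈ -4.9502e-5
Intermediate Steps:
I = 0 (I = -4*0 = 0)
h(x, W) = W + 12*x
n(F) = ⅓ + F*(-77/62 + F)/3 (n(F) = ⅓ + ((F + 77/(-62))*(F + F))/6 = ⅓ + ((F + 77*(-1/62))*(2*F))/6 = ⅓ + ((F - 77/62)*(2*F))/6 = ⅓ + ((-77/62 + F)*(2*F))/6 = ⅓ + (2*F*(-77/62 + F))/6 = ⅓ + F*(-77/62 + F)/3)
f = -27173 (f = -60179 + 33006 = -27173)
1/(f + n(h(-12, I))) = 1/(-27173 + (⅓ - 77*(0 + 12*(-12))/186 + (0 + 12*(-12))²/3)) = 1/(-27173 + (⅓ - 77*(0 - 144)/186 + (0 - 144)²/3)) = 1/(-27173 + (⅓ - 77/186*(-144) + (⅓)*(-144)²)) = 1/(-27173 + (⅓ + 1848/31 + (⅓)*20736)) = 1/(-27173 + (⅓ + 1848/31 + 6912)) = 1/(-27173 + 648391/93) = 1/(-1878698/93) = -93/1878698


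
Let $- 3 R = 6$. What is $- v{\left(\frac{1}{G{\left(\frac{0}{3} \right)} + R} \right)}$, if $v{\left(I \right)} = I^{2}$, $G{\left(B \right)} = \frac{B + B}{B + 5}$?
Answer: $- \frac{1}{4} \approx -0.25$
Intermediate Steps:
$R = -2$ ($R = \left(- \frac{1}{3}\right) 6 = -2$)
$G{\left(B \right)} = \frac{2 B}{5 + B}$
$- v{\left(\frac{1}{G{\left(\frac{0}{3} \right)} + R} \right)} = - \left(\frac{1}{\frac{2 \cdot \frac{0}{3}}{5 + \frac{0}{3}} - 2}\right)^{2} = - \left(\frac{1}{\frac{2 \cdot 0 \cdot \frac{1}{3}}{5 + 0 \cdot \frac{1}{3}} - 2}\right)^{2} = - \left(\frac{1}{2 \cdot 0 \frac{1}{5 + 0} - 2}\right)^{2} = - \left(\frac{1}{2 \cdot 0 \cdot \frac{1}{5} - 2}\right)^{2} = - \left(\frac{1}{0 - 2}\right)^{2} = - \left(\frac{1}{-2}\right)^{2} = - \left(- \frac{1}{2}\right)^{2} = \left(-1\right) \frac{1}{4} = - \frac{1}{4}$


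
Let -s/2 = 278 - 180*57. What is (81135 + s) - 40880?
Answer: 60219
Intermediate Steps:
s = 19964 (s = -2*(278 - 180*57) = -2*(278 - 10260) = -2*(-9982) = 19964)
(81135 + s) - 40880 = (81135 + 19964) - 40880 = 101099 - 40880 = 60219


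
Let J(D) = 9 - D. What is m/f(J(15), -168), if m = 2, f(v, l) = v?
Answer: -⅓ ≈ -0.33333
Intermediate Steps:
m/f(J(15), -168) = 2/(9 - 1*15) = 2/(9 - 15) = 2/(-6) = 2*(-⅙) = -⅓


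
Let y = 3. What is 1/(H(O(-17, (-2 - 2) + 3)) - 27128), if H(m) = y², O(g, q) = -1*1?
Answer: -1/27119 ≈ -3.6874e-5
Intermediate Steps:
O(g, q) = -1
H(m) = 9 (H(m) = 3² = 9)
1/(H(O(-17, (-2 - 2) + 3)) - 27128) = 1/(9 - 27128) = 1/(-27119) = -1/27119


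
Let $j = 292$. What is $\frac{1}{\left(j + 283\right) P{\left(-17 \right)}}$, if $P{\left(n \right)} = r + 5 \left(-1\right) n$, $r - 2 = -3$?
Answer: $\frac{1}{48300} \approx 2.0704 \cdot 10^{-5}$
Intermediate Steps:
$r = -1$ ($r = 2 - 3 = -1$)
$P{\left(n \right)} = -1 - 5 n$ ($P{\left(n \right)} = -1 + 5 \left(-1\right) n = -1 - 5 n$)
$\frac{1}{\left(j + 283\right) P{\left(-17 \right)}} = \frac{1}{\left(292 + 283\right) \left(-1 - -85\right)} = \frac{1}{575 \left(-1 + 85\right)} = \frac{1}{575 \cdot 84} = \frac{1}{48300}$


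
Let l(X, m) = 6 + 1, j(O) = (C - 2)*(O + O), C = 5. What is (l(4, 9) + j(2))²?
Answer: 361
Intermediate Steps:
j(O) = 6*O (j(O) = (5 - 2)*(O + O) = 3*(2*O) = 6*O)
l(X, m) = 7
(l(4, 9) + j(2))² = (7 + 6*2)² = (7 + 12)² = 19² = 361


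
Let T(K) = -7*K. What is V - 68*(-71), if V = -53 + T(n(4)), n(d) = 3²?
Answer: 4712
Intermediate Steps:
n(d) = 9
V = -116 (V = -53 - 7*9 = -53 - 63 = -116)
V - 68*(-71) = -116 - 68*(-71) = -116 + 4828 = 4712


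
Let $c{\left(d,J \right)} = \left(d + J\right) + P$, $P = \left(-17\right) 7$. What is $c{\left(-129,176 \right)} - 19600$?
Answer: $-19672$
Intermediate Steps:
$P = -119$
$c{\left(d,J \right)} = -119 + J + d$ ($c{\left(d,J \right)} = \left(d + J\right) - 119 = \left(J + d\right) - 119 = -119 + J + d$)
$c{\left(-129,176 \right)} - 19600 = \left(-119 + 176 - 129\right) - 19600 = -72 - 19600 = -19672$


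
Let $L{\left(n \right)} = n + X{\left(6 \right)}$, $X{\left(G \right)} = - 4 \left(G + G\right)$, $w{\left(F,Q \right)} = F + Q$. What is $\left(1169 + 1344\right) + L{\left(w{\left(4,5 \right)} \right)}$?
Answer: $2474$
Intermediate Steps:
$X{\left(G \right)} = - 8 G$ ($X{\left(G \right)} = - 4 \cdot 2 G = - 8 G$)
$L{\left(n \right)} = -48 + n$ ($L{\left(n \right)} = n - 48 = -48 + n$)
$\left(1169 + 1344\right) + L{\left(w{\left(4,5 \right)} \right)} = \left(1169 + 1344\right) + \left(-48 + \left(4 + 5\right)\right) = 2513 + \left(-48 + 9\right) = 2513 - 39 = 2474$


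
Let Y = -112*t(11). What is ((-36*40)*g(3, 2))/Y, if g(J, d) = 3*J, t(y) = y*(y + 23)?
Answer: 405/1309 ≈ 0.30940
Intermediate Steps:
t(y) = y*(23 + y)
Y = -41888 (Y = -1232*(23 + 11) = -1232*34 = -112*374 = -41888)
((-36*40)*g(3, 2))/Y = ((-36*40)*(3*3))/(-41888) = -1440*9*(-1/41888) = -12960*(-1/41888) = 405/1309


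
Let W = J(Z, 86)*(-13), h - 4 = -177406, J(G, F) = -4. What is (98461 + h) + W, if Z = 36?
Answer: -78889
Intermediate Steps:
h = -177402 (h = 4 - 177406 = -177402)
W = 52 (W = -4*(-13) = 52)
(98461 + h) + W = (98461 - 177402) + 52 = -78941 + 52 = -78889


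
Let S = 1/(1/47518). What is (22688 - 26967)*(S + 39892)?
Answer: -374027390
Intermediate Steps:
S = 47518 (S = 1/(1/47518) = 47518)
(22688 - 26967)*(S + 39892) = (22688 - 26967)*(47518 + 39892) = -4279*87410 = -374027390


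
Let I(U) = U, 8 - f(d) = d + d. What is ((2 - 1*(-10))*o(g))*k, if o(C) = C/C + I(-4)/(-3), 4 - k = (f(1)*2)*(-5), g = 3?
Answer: 1792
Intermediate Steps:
f(d) = 8 - 2*d (f(d) = 8 - (d + d) = 8 - 2*d)
k = 64 (k = 4 - (8 - 2*1)*2*(-5) = 4 - (8 - 2)*2*(-5) = 4 - 6*2*(-5) = 4 - 12*(-5) = 4 - 1*(-60) = 4 + 60 = 64)
o(C) = 7/3 (o(C) = C/C - 4/(-3) = 1 - 4*(-⅓) = 1 + 4/3 = 7/3)
((2 - 1*(-10))*o(g))*k = ((2 - 1*(-10))*(7/3))*64 = ((2 + 10)*(7/3))*64 = (12*(7/3))*64 = 28*64 = 1792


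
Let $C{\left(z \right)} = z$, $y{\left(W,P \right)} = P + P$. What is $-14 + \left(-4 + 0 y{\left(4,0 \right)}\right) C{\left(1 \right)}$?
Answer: $-18$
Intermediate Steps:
$y{\left(W,P \right)} = 2 P$
$-14 + \left(-4 + 0 y{\left(4,0 \right)}\right) C{\left(1 \right)} = -14 + \left(-4 + 0 \cdot 2 \cdot 0\right) 1 = -14 + \left(-4 + 0 \cdot 0\right) 1 = -14 + \left(-4 + 0\right) 1 = -14 - 4 = -18$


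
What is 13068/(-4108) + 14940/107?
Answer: 14993811/109889 ≈ 136.45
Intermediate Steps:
13068/(-4108) + 14940/107 = 13068*(-1/4108) + 14940*(1/107) = -3267/1027 + 14940/107 = 14993811/109889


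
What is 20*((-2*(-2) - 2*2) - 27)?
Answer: -540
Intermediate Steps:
20*((-2*(-2) - 2*2) - 27) = 20*((4 - 4) - 27) = 20*(0 - 27) = 20*(-27) = -540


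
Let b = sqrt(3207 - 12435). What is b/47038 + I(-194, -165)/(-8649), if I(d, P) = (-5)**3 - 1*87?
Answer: 212/8649 + I*sqrt(2307)/23519 ≈ 0.024512 + 0.0020422*I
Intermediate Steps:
b = 2*I*sqrt(2307) (b = sqrt(-9228) = 2*I*sqrt(2307) ≈ 96.063*I)
I(d, P) = -212 (I(d, P) = -125 - 87 = -212)
b/47038 + I(-194, -165)/(-8649) = (2*I*sqrt(2307))/47038 - 212/(-8649) = (2*I*sqrt(2307))*(1/47038) - 212*(-1/8649) = I*sqrt(2307)/23519 + 212/8649 = 212/8649 + I*sqrt(2307)/23519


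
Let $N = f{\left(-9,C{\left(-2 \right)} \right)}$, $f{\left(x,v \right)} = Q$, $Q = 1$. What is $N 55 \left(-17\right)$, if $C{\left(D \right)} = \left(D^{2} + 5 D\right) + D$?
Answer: $-935$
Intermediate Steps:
$C{\left(D \right)} = D^{2} + 6 D$
$f{\left(x,v \right)} = 1$
$N = 1$
$N 55 \left(-17\right) = 1 \cdot 55 \left(-17\right) = 55 \left(-17\right) = -935$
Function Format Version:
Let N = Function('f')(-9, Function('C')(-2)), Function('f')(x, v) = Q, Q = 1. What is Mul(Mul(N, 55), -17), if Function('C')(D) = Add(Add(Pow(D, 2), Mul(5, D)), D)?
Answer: -935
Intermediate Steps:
Function('C')(D) = Add(Pow(D, 2), Mul(6, D))
Function('f')(x, v) = 1
N = 1
Mul(Mul(N, 55), -17) = Mul(Mul(1, 55), -17) = Mul(55, -17) = -935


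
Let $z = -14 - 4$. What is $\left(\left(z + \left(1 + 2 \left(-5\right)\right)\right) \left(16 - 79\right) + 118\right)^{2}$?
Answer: $3308761$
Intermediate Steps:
$z = -18$ ($z = -14 - 4 = -18$)
$\left(\left(z + \left(1 + 2 \left(-5\right)\right)\right) \left(16 - 79\right) + 118\right)^{2} = \left(\left(-18 + \left(1 + 2 \left(-5\right)\right)\right) \left(16 - 79\right) + 118\right)^{2} = \left(\left(-18 + \left(1 - 10\right)\right) \left(-63\right) + 118\right)^{2} = \left(\left(-18 - 9\right) \left(-63\right) + 118\right)^{2} = \left(\left(-27\right) \left(-63\right) + 118\right)^{2} = \left(1701 + 118\right)^{2} = 1819^{2} = 3308761$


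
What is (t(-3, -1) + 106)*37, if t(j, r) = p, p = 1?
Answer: 3959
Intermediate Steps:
t(j, r) = 1
(t(-3, -1) + 106)*37 = (1 + 106)*37 = 107*37 = 3959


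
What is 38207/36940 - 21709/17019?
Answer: -151685527/628681860 ≈ -0.24128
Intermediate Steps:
38207/36940 - 21709/17019 = -151685527/628681860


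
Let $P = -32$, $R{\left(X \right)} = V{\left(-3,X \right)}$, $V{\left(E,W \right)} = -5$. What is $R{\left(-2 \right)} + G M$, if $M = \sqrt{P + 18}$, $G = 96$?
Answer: $-5 + 96 i \sqrt{14} \approx -5.0 + 359.2 i$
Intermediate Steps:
$R{\left(X \right)} = -5$
$M = i \sqrt{14}$ ($M = \sqrt{-32 + 18} = \sqrt{-14} = i \sqrt{14} \approx 3.7417 i$)
$R{\left(-2 \right)} + G M = -5 + 96 i \sqrt{14}$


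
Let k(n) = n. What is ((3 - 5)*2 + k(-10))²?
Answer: 196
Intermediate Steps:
((3 - 5)*2 + k(-10))² = ((3 - 5)*2 - 10)² = (-2*2 - 10)² = (-4 - 10)² = (-14)² = 196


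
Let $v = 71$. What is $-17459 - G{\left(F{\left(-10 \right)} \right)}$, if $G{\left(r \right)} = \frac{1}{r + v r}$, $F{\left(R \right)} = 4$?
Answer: $- \frac{5028193}{288} \approx -17459.0$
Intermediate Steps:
$G{\left(r \right)} = \frac{1}{72 r}$ ($G{\left(r \right)} = \frac{1}{r + 71 r} = \frac{1}{72 r}$)
$-17459 - G{\left(F{\left(-10 \right)} \right)} = -17459 - \frac{1}{72 \cdot 4} = -17459 - \frac{1}{72} \cdot \frac{1}{4} = -17459 - \frac{1}{288} = - \frac{5028193}{288}$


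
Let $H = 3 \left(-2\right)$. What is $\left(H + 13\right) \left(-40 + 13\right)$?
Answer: $-189$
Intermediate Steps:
$H = -6$
$\left(H + 13\right) \left(-40 + 13\right) = \left(-6 + 13\right) \left(-40 + 13\right) = 7 \left(-27\right) = -189$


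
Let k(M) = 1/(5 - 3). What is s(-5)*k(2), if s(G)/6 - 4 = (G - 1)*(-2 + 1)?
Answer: 30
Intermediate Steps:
k(M) = ½ (k(M) = 1/2 = ½)
s(G) = 30 - 6*G (s(G) = 24 + 6*((G - 1)*(-2 + 1)) = 24 + 6*((-1 + G)*(-1)) = 24 + 6*(1 - G) = 24 + (6 - 6*G) = 30 - 6*G)
s(-5)*k(2) = (30 - 6*(-5))*(½) = (30 + 30)*(½) = 60*(½) = 30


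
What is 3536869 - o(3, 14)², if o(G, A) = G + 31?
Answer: 3535713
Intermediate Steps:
o(G, A) = 31 + G
3536869 - o(3, 14)² = 3536869 - (31 + 3)² = 3536869 - 1*34² = 3536869 - 1*1156 = 3536869 - 1156 = 3535713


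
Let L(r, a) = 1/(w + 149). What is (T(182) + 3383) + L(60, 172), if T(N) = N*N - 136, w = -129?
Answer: 727421/20 ≈ 36371.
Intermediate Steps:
T(N) = -136 + N**2 (T(N) = N**2 - 136 = -136 + N**2)
L(r, a) = 1/20 (L(r, a) = 1/(-129 + 149) = 1/20)
(T(182) + 3383) + L(60, 172) = ((-136 + 182**2) + 3383) + 1/20 = ((-136 + 33124) + 3383) + 1/20 = (32988 + 3383) + 1/20 = 36371 + 1/20 = 727421/20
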